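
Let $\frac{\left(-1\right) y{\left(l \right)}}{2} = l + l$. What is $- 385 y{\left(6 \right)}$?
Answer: $9240$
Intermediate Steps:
$y{\left(l \right)} = - 4 l$ ($y{\left(l \right)} = - 2 \left(l + l\right) = - 2 \cdot 2 l = - 4 l$)
$- 385 y{\left(6 \right)} = - 385 \left(\left(-4\right) 6\right) = \left(-385\right) \left(-24\right) = 9240$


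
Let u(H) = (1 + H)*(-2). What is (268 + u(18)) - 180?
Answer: 50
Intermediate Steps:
u(H) = -2 - 2*H
(268 + u(18)) - 180 = (268 + (-2 - 2*18)) - 180 = (268 + (-2 - 36)) - 180 = (268 - 38) - 180 = 230 - 180 = 50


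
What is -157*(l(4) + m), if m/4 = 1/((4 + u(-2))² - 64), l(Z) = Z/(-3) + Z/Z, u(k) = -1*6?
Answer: 314/5 ≈ 62.800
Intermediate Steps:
u(k) = -6
l(Z) = 1 - Z/3 (l(Z) = Z*(-⅓) + 1 = -Z/3 + 1 = 1 - Z/3)
m = -1/15 (m = 4/((4 - 6)² - 64) = 4/((-2)² - 64) = 4/(4 - 64) = 4/(-60) = 4*(-1/60) = -1/15 ≈ -0.066667)
-157*(l(4) + m) = -157*((1 - ⅓*4) - 1/15) = -157*((1 - 4/3) - 1/15) = -157*(-⅓ - 1/15) = -157*(-⅖) = 314/5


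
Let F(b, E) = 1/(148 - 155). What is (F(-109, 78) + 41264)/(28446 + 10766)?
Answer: 288847/274484 ≈ 1.0523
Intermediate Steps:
F(b, E) = -⅐ (F(b, E) = 1/(-7) = -⅐)
(F(-109, 78) + 41264)/(28446 + 10766) = (-⅐ + 41264)/(28446 + 10766) = (288847/7)/39212 = (288847/7)*(1/39212) = 288847/274484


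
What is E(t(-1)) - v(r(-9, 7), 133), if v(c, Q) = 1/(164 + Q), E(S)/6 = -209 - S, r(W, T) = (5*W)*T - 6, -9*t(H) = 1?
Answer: -372241/297 ≈ -1253.3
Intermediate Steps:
t(H) = -1/9 (t(H) = -1/9*1 = -1/9)
r(W, T) = -6 + 5*T*W (r(W, T) = 5*T*W - 6 = -6 + 5*T*W)
E(S) = -1254 - 6*S (E(S) = 6*(-209 - S) = -1254 - 6*S)
E(t(-1)) - v(r(-9, 7), 133) = (-1254 - 6*(-1/9)) - 1/(164 + 133) = (-1254 + 2/3) - 1/297 = -3760/3 - 1*1/297 = -3760/3 - 1/297 = -372241/297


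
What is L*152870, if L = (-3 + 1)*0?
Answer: 0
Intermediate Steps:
L = 0 (L = -2*0 = 0)
L*152870 = 0*152870 = 0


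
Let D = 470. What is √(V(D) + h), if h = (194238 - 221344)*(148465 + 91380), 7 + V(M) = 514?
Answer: I*√6501238063 ≈ 80630.0*I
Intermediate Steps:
V(M) = 507 (V(M) = -7 + 514 = 507)
h = -6501238570 (h = -27106*239845 = -6501238570)
√(V(D) + h) = √(507 - 6501238570) = √(-6501238063) = I*√6501238063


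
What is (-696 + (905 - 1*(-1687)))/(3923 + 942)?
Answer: 1896/4865 ≈ 0.38972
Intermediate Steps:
(-696 + (905 - 1*(-1687)))/(3923 + 942) = (-696 + (905 + 1687))/4865 = (-696 + 2592)*(1/4865) = 1896*(1/4865) = 1896/4865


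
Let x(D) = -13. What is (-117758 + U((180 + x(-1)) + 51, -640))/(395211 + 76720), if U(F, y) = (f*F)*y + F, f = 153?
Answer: -21464100/471931 ≈ -45.481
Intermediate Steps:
U(F, y) = F + 153*F*y (U(F, y) = (153*F)*y + F = 153*F*y + F = F + 153*F*y)
(-117758 + U((180 + x(-1)) + 51, -640))/(395211 + 76720) = (-117758 + ((180 - 13) + 51)*(1 + 153*(-640)))/(395211 + 76720) = (-117758 + (167 + 51)*(1 - 97920))/471931 = (-117758 + 218*(-97919))*(1/471931) = (-117758 - 21346342)*(1/471931) = -21464100*1/471931 = -21464100/471931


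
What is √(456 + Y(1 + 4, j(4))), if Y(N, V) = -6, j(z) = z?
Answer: 15*√2 ≈ 21.213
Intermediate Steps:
√(456 + Y(1 + 4, j(4))) = √(456 - 6) = √450 = 15*√2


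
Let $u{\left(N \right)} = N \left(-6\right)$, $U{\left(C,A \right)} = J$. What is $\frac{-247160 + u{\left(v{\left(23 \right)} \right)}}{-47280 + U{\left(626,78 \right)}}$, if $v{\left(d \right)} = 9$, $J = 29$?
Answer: $\frac{247214}{47251} \approx 5.2319$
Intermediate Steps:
$U{\left(C,A \right)} = 29$
$u{\left(N \right)} = - 6 N$
$\frac{-247160 + u{\left(v{\left(23 \right)} \right)}}{-47280 + U{\left(626,78 \right)}} = \frac{-247160 - 54}{-47280 + 29} = \frac{-247160 - 54}{-47251} = \left(-247214\right) \left(- \frac{1}{47251}\right) = \frac{247214}{47251}$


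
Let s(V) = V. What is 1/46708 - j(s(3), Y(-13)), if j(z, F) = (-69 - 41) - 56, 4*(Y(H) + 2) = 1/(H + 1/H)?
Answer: 7753529/46708 ≈ 166.00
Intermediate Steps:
Y(H) = -2 + 1/(4*(H + 1/H))
j(z, F) = -166 (j(z, F) = -110 - 56 = -166)
1/46708 - j(s(3), Y(-13)) = 1/46708 - 1*(-166) = 1/46708 + 166 = 7753529/46708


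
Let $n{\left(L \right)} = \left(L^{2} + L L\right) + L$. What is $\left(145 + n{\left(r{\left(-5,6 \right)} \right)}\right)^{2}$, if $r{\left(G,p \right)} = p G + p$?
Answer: $1620529$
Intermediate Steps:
$r{\left(G,p \right)} = p + G p$ ($r{\left(G,p \right)} = G p + p = p + G p$)
$n{\left(L \right)} = L + 2 L^{2}$ ($n{\left(L \right)} = \left(L^{2} + L^{2}\right) + L = 2 L^{2} + L = L + 2 L^{2}$)
$\left(145 + n{\left(r{\left(-5,6 \right)} \right)}\right)^{2} = \left(145 + 6 \left(1 - 5\right) \left(1 + 2 \cdot 6 \left(1 - 5\right)\right)\right)^{2} = \left(145 + 6 \left(-4\right) \left(1 + 2 \cdot 6 \left(-4\right)\right)\right)^{2} = \left(145 - 24 \left(1 + 2 \left(-24\right)\right)\right)^{2} = \left(145 - 24 \left(1 - 48\right)\right)^{2} = \left(145 - -1128\right)^{2} = \left(145 + 1128\right)^{2} = 1273^{2} = 1620529$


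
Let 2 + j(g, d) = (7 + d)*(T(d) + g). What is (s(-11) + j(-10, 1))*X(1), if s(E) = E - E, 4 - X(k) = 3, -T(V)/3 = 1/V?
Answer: -106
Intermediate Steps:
T(V) = -3/V
X(k) = 1 (X(k) = 4 - 1*3 = 4 - 3 = 1)
j(g, d) = -2 + (7 + d)*(g - 3/d) (j(g, d) = -2 + (7 + d)*(-3/d + g) = -2 + (7 + d)*(g - 3/d))
s(E) = 0
(s(-11) + j(-10, 1))*X(1) = (0 + (-5 - 21/1 + 7*(-10) + 1*(-10)))*1 = (0 + (-5 - 21*1 - 70 - 10))*1 = (0 + (-5 - 21 - 70 - 10))*1 = (0 - 106)*1 = -106*1 = -106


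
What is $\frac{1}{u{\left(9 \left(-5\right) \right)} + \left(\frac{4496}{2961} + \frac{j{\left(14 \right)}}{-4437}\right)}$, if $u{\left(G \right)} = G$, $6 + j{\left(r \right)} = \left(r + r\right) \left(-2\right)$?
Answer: $- \frac{486591}{21150953} \approx -0.023006$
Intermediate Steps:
$j{\left(r \right)} = -6 - 4 r$ ($j{\left(r \right)} = -6 + \left(r + r\right) \left(-2\right) = -6 + 2 r \left(-2\right) = -6 - 4 r$)
$\frac{1}{u{\left(9 \left(-5\right) \right)} + \left(\frac{4496}{2961} + \frac{j{\left(14 \right)}}{-4437}\right)} = \frac{1}{9 \left(-5\right) + \left(\frac{4496}{2961} + \frac{-6 - 56}{-4437}\right)} = \frac{1}{-45 + \left(4496 \cdot \frac{1}{2961} + \left(-6 - 56\right) \left(- \frac{1}{4437}\right)\right)} = \frac{1}{-45 + \left(\frac{4496}{2961} - - \frac{62}{4437}\right)} = \frac{1}{-45 + \left(\frac{4496}{2961} + \frac{62}{4437}\right)} = \frac{1}{-45 + \frac{745642}{486591}} = \frac{1}{- \frac{21150953}{486591}} = - \frac{486591}{21150953}$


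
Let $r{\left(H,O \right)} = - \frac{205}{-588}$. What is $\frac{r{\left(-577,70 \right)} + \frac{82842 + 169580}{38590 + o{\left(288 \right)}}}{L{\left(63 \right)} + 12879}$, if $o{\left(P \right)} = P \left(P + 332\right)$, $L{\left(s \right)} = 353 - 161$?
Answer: $\frac{96469943}{834480089100} \approx 0.0001156$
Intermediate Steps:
$L{\left(s \right)} = 192$ ($L{\left(s \right)} = 353 - 161 = 192$)
$r{\left(H,O \right)} = \frac{205}{588}$ ($r{\left(H,O \right)} = \left(-205\right) \left(- \frac{1}{588}\right) = \frac{205}{588}$)
$o{\left(P \right)} = P \left(332 + P\right)$
$\frac{r{\left(-577,70 \right)} + \frac{82842 + 169580}{38590 + o{\left(288 \right)}}}{L{\left(63 \right)} + 12879} = \frac{\frac{205}{588} + \frac{82842 + 169580}{38590 + 288 \left(332 + 288\right)}}{192 + 12879} = \frac{\frac{205}{588} + \frac{252422}{38590 + 288 \cdot 620}}{13071} = \left(\frac{205}{588} + \frac{252422}{38590 + 178560}\right) \frac{1}{13071} = \left(\frac{205}{588} + \frac{252422}{217150}\right) \frac{1}{13071} = \left(\frac{205}{588} + 252422 \cdot \frac{1}{217150}\right) \frac{1}{13071} = \left(\frac{205}{588} + \frac{126211}{108575}\right) \frac{1}{13071} = \frac{96469943}{63842100} \cdot \frac{1}{13071} = \frac{96469943}{834480089100}$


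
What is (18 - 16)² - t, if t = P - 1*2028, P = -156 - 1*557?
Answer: 2745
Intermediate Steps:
P = -713 (P = -156 - 557 = -713)
t = -2741 (t = -713 - 1*2028 = -713 - 2028 = -2741)
(18 - 16)² - t = (18 - 16)² - 1*(-2741) = 2² + 2741 = 4 + 2741 = 2745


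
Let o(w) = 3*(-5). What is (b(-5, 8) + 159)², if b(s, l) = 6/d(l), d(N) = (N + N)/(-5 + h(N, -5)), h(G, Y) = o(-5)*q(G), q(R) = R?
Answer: 804609/64 ≈ 12572.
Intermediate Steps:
o(w) = -15
h(G, Y) = -15*G
d(N) = 2*N/(-5 - 15*N) (d(N) = (N + N)/(-5 - 15*N) = (2*N)/(-5 - 15*N) = 2*N/(-5 - 15*N))
b(s, l) = -3*(5 + 15*l)/l (b(s, l) = 6/((-2*l/(5 + 15*l))) = 6*(-(5 + 15*l)/(2*l)) = -3*(5 + 15*l)/l)
(b(-5, 8) + 159)² = ((-45 - 15/8) + 159)² = (-375/8 + 159)² = (897/8)² = 804609/64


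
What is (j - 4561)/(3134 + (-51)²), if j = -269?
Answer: -966/1147 ≈ -0.84220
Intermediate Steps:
(j - 4561)/(3134 + (-51)²) = (-269 - 4561)/(3134 + (-51)²) = -4830/(3134 + 2601) = -4830/5735 = -4830*1/5735 = -966/1147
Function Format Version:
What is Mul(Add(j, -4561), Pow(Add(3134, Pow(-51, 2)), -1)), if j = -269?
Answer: Rational(-966, 1147) ≈ -0.84220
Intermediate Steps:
Mul(Add(j, -4561), Pow(Add(3134, Pow(-51, 2)), -1)) = Mul(Add(-269, -4561), Pow(Add(3134, Pow(-51, 2)), -1)) = Mul(-4830, Pow(Add(3134, 2601), -1)) = Mul(-4830, Pow(5735, -1)) = Mul(-4830, Rational(1, 5735)) = Rational(-966, 1147)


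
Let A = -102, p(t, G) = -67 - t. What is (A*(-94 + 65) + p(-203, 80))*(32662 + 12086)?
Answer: 138450312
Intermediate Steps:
(A*(-94 + 65) + p(-203, 80))*(32662 + 12086) = (-102*(-94 + 65) + (-67 - 1*(-203)))*(32662 + 12086) = (-102*(-29) + (-67 + 203))*44748 = (2958 + 136)*44748 = 3094*44748 = 138450312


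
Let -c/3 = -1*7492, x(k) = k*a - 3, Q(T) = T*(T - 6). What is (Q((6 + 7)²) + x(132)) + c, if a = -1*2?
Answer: 49756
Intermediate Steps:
a = -2
Q(T) = T*(-6 + T)
x(k) = -3 - 2*k (x(k) = k*(-2) - 3 = -2*k - 3 = -3 - 2*k)
c = 22476 (c = -(-3)*7492 = -3*(-7492) = 22476)
(Q((6 + 7)²) + x(132)) + c = ((6 + 7)²*(-6 + (6 + 7)²) + (-3 - 2*132)) + 22476 = (13²*(-6 + 13²) + (-3 - 264)) + 22476 = (169*(-6 + 169) - 267) + 22476 = (169*163 - 267) + 22476 = (27547 - 267) + 22476 = 27280 + 22476 = 49756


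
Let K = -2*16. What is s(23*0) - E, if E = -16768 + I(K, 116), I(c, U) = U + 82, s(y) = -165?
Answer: 16405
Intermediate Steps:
K = -32
I(c, U) = 82 + U
E = -16570 (E = -16768 + (82 + 116) = -16768 + 198 = -16570)
s(23*0) - E = -165 - 1*(-16570) = -165 + 16570 = 16405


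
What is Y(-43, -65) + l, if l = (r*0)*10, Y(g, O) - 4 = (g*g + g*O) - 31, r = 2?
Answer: 4617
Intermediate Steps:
Y(g, O) = -27 + g² + O*g (Y(g, O) = 4 + ((g*g + g*O) - 31) = 4 + ((g² + O*g) - 31) = 4 + (-31 + g² + O*g) = -27 + g² + O*g)
l = 0 (l = (2*0)*10 = 0*10 = 0)
Y(-43, -65) + l = (-27 + (-43)² - 65*(-43)) + 0 = (-27 + 1849 + 2795) + 0 = 4617 + 0 = 4617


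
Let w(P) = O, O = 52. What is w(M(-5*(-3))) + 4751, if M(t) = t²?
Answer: 4803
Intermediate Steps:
w(P) = 52
w(M(-5*(-3))) + 4751 = 52 + 4751 = 4803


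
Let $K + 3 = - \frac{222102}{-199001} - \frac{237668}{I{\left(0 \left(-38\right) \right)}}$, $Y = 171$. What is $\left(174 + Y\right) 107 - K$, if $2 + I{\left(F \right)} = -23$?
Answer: $\frac{136366250732}{4975025} \approx 27410.0$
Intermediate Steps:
$I{\left(F \right)} = -25$ ($I{\left(F \right)} = -2 - 23 = -25$)
$K = \frac{47286797143}{4975025}$ ($K = -3 - \left(- \frac{237668}{25} - \frac{222102}{199001}\right) = -3 - - \frac{47301722218}{4975025} = -3 + \left(\frac{222102}{199001} + \frac{237668}{25}\right) = -3 + \frac{47301722218}{4975025} = \frac{47286797143}{4975025} \approx 9504.8$)
$\left(174 + Y\right) 107 - K = \left(174 + 171\right) 107 - \frac{47286797143}{4975025} = 345 \cdot 107 - \frac{47286797143}{4975025} = 36915 - \frac{47286797143}{4975025} = \frac{136366250732}{4975025}$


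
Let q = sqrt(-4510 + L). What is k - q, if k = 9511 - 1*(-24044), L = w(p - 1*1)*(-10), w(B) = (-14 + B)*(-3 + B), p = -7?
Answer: 33555 - 3*I*sqrt(770) ≈ 33555.0 - 83.247*I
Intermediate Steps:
L = -2420 (L = (42 + (-7 - 1*1)**2 - 17*(-7 - 1*1))*(-10) = (42 + (-7 - 1)**2 - 17*(-7 - 1))*(-10) = (42 + (-8)**2 - 17*(-8))*(-10) = (42 + 64 + 136)*(-10) = 242*(-10) = -2420)
q = 3*I*sqrt(770) (q = sqrt(-4510 - 2420) = sqrt(-6930) = 3*I*sqrt(770) ≈ 83.247*I)
k = 33555 (k = 9511 + 24044 = 33555)
k - q = 33555 - 3*I*sqrt(770)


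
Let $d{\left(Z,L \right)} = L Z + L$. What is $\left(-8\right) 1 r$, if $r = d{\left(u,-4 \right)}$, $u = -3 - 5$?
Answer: $-224$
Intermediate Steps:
$u = -8$ ($u = -3 - 5 = -8$)
$d{\left(Z,L \right)} = L + L Z$
$r = 28$ ($r = - 4 \left(1 - 8\right) = \left(-4\right) \left(-7\right) = 28$)
$\left(-8\right) 1 r = \left(-8\right) 1 \cdot 28 = \left(-8\right) 28 = -224$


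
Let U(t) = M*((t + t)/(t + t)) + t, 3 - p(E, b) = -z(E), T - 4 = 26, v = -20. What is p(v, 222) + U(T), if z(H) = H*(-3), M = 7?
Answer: 100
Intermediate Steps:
T = 30 (T = 4 + 26 = 30)
z(H) = -3*H
p(E, b) = 3 - 3*E (p(E, b) = 3 - (-1)*(-3*E) = 3 - 3*E)
U(t) = 7 + t (U(t) = 7*((t + t)/(t + t)) + t = 7*((2*t)/((2*t))) + t = 7*((2*t)*(1/(2*t))) + t = 7*1 + t = 7 + t)
p(v, 222) + U(T) = (3 - 3*(-20)) + (7 + 30) = (3 + 60) + 37 = 63 + 37 = 100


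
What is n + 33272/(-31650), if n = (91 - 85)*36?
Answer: 3401564/15825 ≈ 214.95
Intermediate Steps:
n = 216 (n = 6*36 = 216)
n + 33272/(-31650) = 216 + 33272/(-31650) = 216 + 33272*(-1/31650) = 216 - 16636/15825 = 3401564/15825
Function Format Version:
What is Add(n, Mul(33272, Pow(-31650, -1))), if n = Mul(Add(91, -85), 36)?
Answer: Rational(3401564, 15825) ≈ 214.95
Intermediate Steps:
n = 216 (n = Mul(6, 36) = 216)
Add(n, Mul(33272, Pow(-31650, -1))) = Add(216, Mul(33272, Pow(-31650, -1))) = Add(216, Mul(33272, Rational(-1, 31650))) = Add(216, Rational(-16636, 15825)) = Rational(3401564, 15825)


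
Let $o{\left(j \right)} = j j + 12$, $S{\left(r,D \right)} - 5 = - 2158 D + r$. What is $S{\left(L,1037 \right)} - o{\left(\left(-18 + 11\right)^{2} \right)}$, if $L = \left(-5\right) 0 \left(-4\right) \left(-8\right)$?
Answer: $-2240254$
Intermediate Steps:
$L = 0$ ($L = 0 \left(-4\right) \left(-8\right) = 0 \left(-8\right) = 0$)
$S{\left(r,D \right)} = 5 + r - 2158 D$ ($S{\left(r,D \right)} = 5 - \left(- r + 2158 D\right) = 5 + r - 2158 D$)
$o{\left(j \right)} = 12 + j^{2}$ ($o{\left(j \right)} = j^{2} + 12 = 12 + j^{2}$)
$S{\left(L,1037 \right)} - o{\left(\left(-18 + 11\right)^{2} \right)} = \left(5 + 0 - 2237846\right) - \left(12 + \left(\left(-18 + 11\right)^{2}\right)^{2}\right) = \left(5 + 0 - 2237846\right) - \left(12 + \left(\left(-7\right)^{2}\right)^{2}\right) = -2237841 - \left(12 + 49^{2}\right) = -2237841 - \left(12 + 2401\right) = -2237841 - 2413 = -2240254$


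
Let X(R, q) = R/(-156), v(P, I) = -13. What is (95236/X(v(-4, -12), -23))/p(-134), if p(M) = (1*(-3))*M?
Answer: 190472/67 ≈ 2842.9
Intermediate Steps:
p(M) = -3*M
X(R, q) = -R/156 (X(R, q) = R*(-1/156) = -R/156)
(95236/X(v(-4, -12), -23))/p(-134) = (95236/((-1/156*(-13))))/((-3*(-134))) = (95236/(1/12))/402 = (95236*12)*(1/402) = 1142832*(1/402) = 190472/67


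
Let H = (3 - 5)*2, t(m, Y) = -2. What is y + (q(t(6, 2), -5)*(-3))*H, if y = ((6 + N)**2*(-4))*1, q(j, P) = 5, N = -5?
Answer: 56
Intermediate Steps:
y = -4 (y = ((6 - 5)**2*(-4))*1 = (1**2*(-4))*1 = (1*(-4))*1 = -4*1 = -4)
H = -4 (H = -2*2 = -4)
y + (q(t(6, 2), -5)*(-3))*H = -4 + (5*(-3))*(-4) = -4 - 15*(-4) = -4 + 60 = 56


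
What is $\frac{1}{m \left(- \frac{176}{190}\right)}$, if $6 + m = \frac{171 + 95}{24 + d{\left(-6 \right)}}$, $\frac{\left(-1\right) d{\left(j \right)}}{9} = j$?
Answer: $\frac{3705}{8888} \approx 0.41685$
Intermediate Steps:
$d{\left(j \right)} = - 9 j$
$m = - \frac{101}{39}$ ($m = -6 + \frac{171 + 95}{24 - -54} = -6 + \frac{266}{24 + 54} = -6 + \frac{266}{78} = -6 + 266 \cdot \frac{1}{78} = -6 + \frac{133}{39} = - \frac{101}{39} \approx -2.5897$)
$\frac{1}{m \left(- \frac{176}{190}\right)} = \frac{1}{\left(- \frac{101}{39}\right) \left(- \frac{176}{190}\right)} = \frac{1}{\left(- \frac{101}{39}\right) \left(\left(-176\right) \frac{1}{190}\right)} = \frac{1}{\left(- \frac{101}{39}\right) \left(- \frac{88}{95}\right)} = \frac{1}{\frac{8888}{3705}} = \frac{3705}{8888}$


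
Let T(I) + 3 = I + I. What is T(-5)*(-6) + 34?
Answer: 112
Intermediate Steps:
T(I) = -3 + 2*I (T(I) = -3 + (I + I) = -3 + 2*I)
T(-5)*(-6) + 34 = (-3 + 2*(-5))*(-6) + 34 = (-3 - 10)*(-6) + 34 = -13*(-6) + 34 = 78 + 34 = 112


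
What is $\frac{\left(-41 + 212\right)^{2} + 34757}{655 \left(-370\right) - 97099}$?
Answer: $- \frac{5818}{30859} \approx -0.18853$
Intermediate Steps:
$\frac{\left(-41 + 212\right)^{2} + 34757}{655 \left(-370\right) - 97099} = \frac{171^{2} + 34757}{-242350 - 97099} = \frac{29241 + 34757}{-339449} = 63998 \left(- \frac{1}{339449}\right) = - \frac{5818}{30859}$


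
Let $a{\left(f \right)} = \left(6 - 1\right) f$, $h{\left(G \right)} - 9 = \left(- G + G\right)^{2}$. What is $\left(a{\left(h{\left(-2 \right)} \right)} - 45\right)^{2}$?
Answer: $0$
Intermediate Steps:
$h{\left(G \right)} = 9$ ($h{\left(G \right)} = 9 + \left(- G + G\right)^{2} = 9 + 0^{2} = 9 + 0 = 9$)
$a{\left(f \right)} = 5 f$
$\left(a{\left(h{\left(-2 \right)} \right)} - 45\right)^{2} = \left(5 \cdot 9 - 45\right)^{2} = \left(45 - 45\right)^{2} = 0^{2} = 0$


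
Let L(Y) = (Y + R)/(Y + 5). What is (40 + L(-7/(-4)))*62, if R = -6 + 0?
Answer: 65906/27 ≈ 2441.0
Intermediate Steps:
R = -6
L(Y) = (-6 + Y)/(5 + Y) (L(Y) = (Y - 6)/(Y + 5) = (-6 + Y)/(5 + Y))
(40 + L(-7/(-4)))*62 = (40 + (-6 - 7/(-4))/(5 - 7/(-4)))*62 = (40 + (-6 - 7*(-¼))/(5 - 7*(-¼)))*62 = (40 + (-6 + 7/4)/(5 + 7/4))*62 = (40 - 17/4/(27/4))*62 = (40 + (4/27)*(-17/4))*62 = (40 - 17/27)*62 = (1063/27)*62 = 65906/27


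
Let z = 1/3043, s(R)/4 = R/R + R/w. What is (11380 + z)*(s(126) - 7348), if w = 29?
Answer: -7357765340952/88247 ≈ -8.3377e+7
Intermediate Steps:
s(R) = 4 + 4*R/29 (s(R) = 4*(R/R + R/29) = 4*(1 + R*(1/29)) = 4*(1 + R/29) = 4 + 4*R/29)
z = 1/3043 ≈ 0.00032862
(11380 + z)*(s(126) - 7348) = (11380 + 1/3043)*((4 + (4/29)*126) - 7348) = 34629341*((4 + 504/29) - 7348)/3043 = 34629341*(620/29 - 7348)/3043 = (34629341/3043)*(-212472/29) = -7357765340952/88247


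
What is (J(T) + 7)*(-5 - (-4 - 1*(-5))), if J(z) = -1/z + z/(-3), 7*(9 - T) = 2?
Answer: -10198/427 ≈ -23.883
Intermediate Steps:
T = 61/7 (T = 9 - ⅐*2 = 9 - 2/7 = 61/7 ≈ 8.7143)
J(z) = -1/z - z/3 (J(z) = -1/z + z*(-⅓) = -1/z - z/3)
(J(T) + 7)*(-5 - (-4 - 1*(-5))) = ((-1/61/7 - ⅓*61/7) + 7)*(-5 - (-4 - 1*(-5))) = ((-1*7/61 - 61/21) + 7)*(-5 - (-4 + 5)) = ((-7/61 - 61/21) + 7)*(-5 - 1*1) = (-3868/1281 + 7)*(-5 - 1) = (5099/1281)*(-6) = -10198/427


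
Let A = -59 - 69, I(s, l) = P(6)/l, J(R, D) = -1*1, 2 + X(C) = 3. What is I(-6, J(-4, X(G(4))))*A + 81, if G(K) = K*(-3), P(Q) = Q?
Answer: 849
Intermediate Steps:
G(K) = -3*K
X(C) = 1 (X(C) = -2 + 3 = 1)
J(R, D) = -1
I(s, l) = 6/l
A = -128
I(-6, J(-4, X(G(4))))*A + 81 = (6/(-1))*(-128) + 81 = (6*(-1))*(-128) + 81 = -6*(-128) + 81 = 768 + 81 = 849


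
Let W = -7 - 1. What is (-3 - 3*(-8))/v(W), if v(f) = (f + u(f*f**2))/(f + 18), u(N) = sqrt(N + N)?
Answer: -105/68 - 105*I/17 ≈ -1.5441 - 6.1765*I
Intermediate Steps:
u(N) = sqrt(2)*sqrt(N) (u(N) = sqrt(2*N) = sqrt(2)*sqrt(N))
W = -8
v(f) = (f + sqrt(2)*sqrt(f**3))/(18 + f) (v(f) = (f + sqrt(2)*sqrt(f*f**2))/(f + 18) = (f + sqrt(2)*sqrt(f**3))/(18 + f))
(-3 - 3*(-8))/v(W) = (-3 - 3*(-8))/(((-8 + sqrt(2)*sqrt((-8)**3))/(18 - 8))) = (-3 + 24)/(((-8 + sqrt(2)*sqrt(-512))/10)) = 21/(((-8 + sqrt(2)*(16*I*sqrt(2)))/10)) = 21/(((-8 + 32*I)/10)) = 21/(-4/5 + 16*I/5) = 21*(25*(-4/5 - 16*I/5)/272) = 525*(-4/5 - 16*I/5)/272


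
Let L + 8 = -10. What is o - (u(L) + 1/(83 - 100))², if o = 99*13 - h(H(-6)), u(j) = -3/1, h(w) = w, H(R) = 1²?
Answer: 368950/289 ≈ 1276.6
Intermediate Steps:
L = -18 (L = -8 - 10 = -18)
H(R) = 1
u(j) = -3 (u(j) = -3*1 = -3)
o = 1286 (o = 99*13 - 1*1 = 1287 - 1 = 1286)
o - (u(L) + 1/(83 - 100))² = 1286 - (-3 + 1/(83 - 100))² = 1286 - (-3 + 1/(-17))² = 1286 - (-3 - 1/17)² = 1286 - (-52/17)² = 1286 - 1*2704/289 = 1286 - 2704/289 = 368950/289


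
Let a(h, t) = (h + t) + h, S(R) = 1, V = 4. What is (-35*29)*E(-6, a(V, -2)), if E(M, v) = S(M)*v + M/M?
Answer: -7105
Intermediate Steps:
a(h, t) = t + 2*h
E(M, v) = 1 + v (E(M, v) = 1*v + M/M = v + 1 = 1 + v)
(-35*29)*E(-6, a(V, -2)) = (-35*29)*(1 + (-2 + 2*4)) = -1015*(1 + (-2 + 8)) = -1015*(1 + 6) = -1015*7 = -7105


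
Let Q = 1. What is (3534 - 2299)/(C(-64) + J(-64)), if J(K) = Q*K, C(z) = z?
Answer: -1235/128 ≈ -9.6484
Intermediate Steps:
J(K) = K (J(K) = 1*K = K)
(3534 - 2299)/(C(-64) + J(-64)) = (3534 - 2299)/(-64 - 64) = 1235/(-128) = 1235*(-1/128) = -1235/128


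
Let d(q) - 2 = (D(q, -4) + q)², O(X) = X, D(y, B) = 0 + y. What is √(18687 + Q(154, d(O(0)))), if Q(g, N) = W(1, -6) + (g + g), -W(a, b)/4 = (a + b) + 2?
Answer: √19007 ≈ 137.87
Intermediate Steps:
D(y, B) = y
d(q) = 2 + 4*q² (d(q) = 2 + (q + q)² = 2 + (2*q)² = 2 + 4*q²)
W(a, b) = -8 - 4*a - 4*b (W(a, b) = -4*((a + b) + 2) = -4*(2 + a + b) = -8 - 4*a - 4*b)
Q(g, N) = 12 + 2*g (Q(g, N) = (-8 - 4*1 - 4*(-6)) + (g + g) = (-8 - 4 + 24) + 2*g = 12 + 2*g)
√(18687 + Q(154, d(O(0)))) = √(18687 + (12 + 2*154)) = √(18687 + (12 + 308)) = √(18687 + 320) = √19007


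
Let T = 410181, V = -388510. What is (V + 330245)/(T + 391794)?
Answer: -11653/160395 ≈ -0.072652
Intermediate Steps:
(V + 330245)/(T + 391794) = (-388510 + 330245)/(410181 + 391794) = -58265/801975 = -58265*1/801975 = -11653/160395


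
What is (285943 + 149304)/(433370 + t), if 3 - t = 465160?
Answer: -435247/31787 ≈ -13.693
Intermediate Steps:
t = -465157 (t = 3 - 1*465160 = 3 - 465160 = -465157)
(285943 + 149304)/(433370 + t) = (285943 + 149304)/(433370 - 465157) = 435247/(-31787) = 435247*(-1/31787) = -435247/31787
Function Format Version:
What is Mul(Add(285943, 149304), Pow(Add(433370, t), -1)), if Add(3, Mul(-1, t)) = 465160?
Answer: Rational(-435247, 31787) ≈ -13.693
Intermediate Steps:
t = -465157 (t = Add(3, Mul(-1, 465160)) = Add(3, -465160) = -465157)
Mul(Add(285943, 149304), Pow(Add(433370, t), -1)) = Mul(Add(285943, 149304), Pow(Add(433370, -465157), -1)) = Mul(435247, Pow(-31787, -1)) = Mul(435247, Rational(-1, 31787)) = Rational(-435247, 31787)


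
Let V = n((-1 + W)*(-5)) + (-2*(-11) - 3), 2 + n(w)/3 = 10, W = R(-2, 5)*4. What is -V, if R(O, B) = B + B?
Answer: -43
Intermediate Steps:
R(O, B) = 2*B
W = 40 (W = (2*5)*4 = 10*4 = 40)
n(w) = 24 (n(w) = -6 + 3*10 = -6 + 30 = 24)
V = 43 (V = 24 + (-2*(-11) - 3) = 24 + (22 - 3) = 24 + 19 = 43)
-V = -1*43 = -43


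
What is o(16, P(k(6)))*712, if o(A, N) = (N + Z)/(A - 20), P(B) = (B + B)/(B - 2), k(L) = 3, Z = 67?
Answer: -12994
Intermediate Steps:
P(B) = 2*B/(-2 + B) (P(B) = (2*B)/(-2 + B) = 2*B/(-2 + B))
o(A, N) = (67 + N)/(-20 + A) (o(A, N) = (N + 67)/(A - 20) = (67 + N)/(-20 + A))
o(16, P(k(6)))*712 = ((67 + 2*3/(-2 + 3))/(-20 + 16))*712 = ((67 + 2*3/1)/(-4))*712 = -(67 + 2*3*1)/4*712 = -(67 + 6)/4*712 = -¼*73*712 = -73/4*712 = -12994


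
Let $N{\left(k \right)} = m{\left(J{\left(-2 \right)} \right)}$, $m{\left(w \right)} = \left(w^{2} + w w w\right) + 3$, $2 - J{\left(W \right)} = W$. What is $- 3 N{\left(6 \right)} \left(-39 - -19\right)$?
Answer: $4980$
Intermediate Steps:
$J{\left(W \right)} = 2 - W$
$m{\left(w \right)} = 3 + w^{2} + w^{3}$ ($m{\left(w \right)} = \left(w^{2} + w^{2} w\right) + 3 = \left(w^{2} + w^{3}\right) + 3 = 3 + w^{2} + w^{3}$)
$N{\left(k \right)} = 83$ ($N{\left(k \right)} = 3 + \left(2 - -2\right)^{2} + \left(2 - -2\right)^{3} = 3 + \left(2 + 2\right)^{2} + \left(2 + 2\right)^{3} = 3 + 4^{2} + 4^{3} = 3 + 16 + 64 = 83$)
$- 3 N{\left(6 \right)} \left(-39 - -19\right) = - 3 \cdot 83 \left(-39 - -19\right) = - 3 \cdot 83 \left(-39 + 19\right) = - 3 \cdot 83 \left(-20\right) = \left(-3\right) \left(-1660\right) = 4980$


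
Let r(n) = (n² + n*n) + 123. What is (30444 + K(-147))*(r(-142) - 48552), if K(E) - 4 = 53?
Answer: -247088601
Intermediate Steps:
K(E) = 57 (K(E) = 4 + 53 = 57)
r(n) = 123 + 2*n² (r(n) = (n² + n²) + 123 = 2*n² + 123 = 123 + 2*n²)
(30444 + K(-147))*(r(-142) - 48552) = (30444 + 57)*((123 + 2*(-142)²) - 48552) = 30501*((123 + 2*20164) - 48552) = 30501*((123 + 40328) - 48552) = 30501*(40451 - 48552) = 30501*(-8101) = -247088601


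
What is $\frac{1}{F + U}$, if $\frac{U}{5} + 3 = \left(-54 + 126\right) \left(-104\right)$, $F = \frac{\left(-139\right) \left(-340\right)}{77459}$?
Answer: $- \frac{77459}{2901179585} \approx -2.6699 \cdot 10^{-5}$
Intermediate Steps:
$F = \frac{47260}{77459}$ ($F = 47260 \cdot \frac{1}{77459} = \frac{47260}{77459} \approx 0.61013$)
$U = -37455$ ($U = -15 + 5 \left(-54 + 126\right) \left(-104\right) = -15 + 5 \cdot 72 \left(-104\right) = -15 + 5 \left(-7488\right) = -15 - 37440 = -37455$)
$\frac{1}{F + U} = \frac{1}{\frac{47260}{77459} - 37455} = \frac{1}{- \frac{2901179585}{77459}} = - \frac{77459}{2901179585}$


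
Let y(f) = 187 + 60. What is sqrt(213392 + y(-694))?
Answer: sqrt(213639) ≈ 462.21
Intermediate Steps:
y(f) = 247
sqrt(213392 + y(-694)) = sqrt(213392 + 247) = sqrt(213639)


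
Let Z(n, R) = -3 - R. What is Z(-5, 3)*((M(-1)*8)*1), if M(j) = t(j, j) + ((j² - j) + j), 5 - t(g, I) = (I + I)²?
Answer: -96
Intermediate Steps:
t(g, I) = 5 - 4*I² (t(g, I) = 5 - (I + I)² = 5 - (2*I)² = 5 - 4*I²)
M(j) = 5 - 3*j² (M(j) = (5 - 4*j²) + ((j² - j) + j) = (5 - 4*j²) + j² = 5 - 3*j²)
Z(-5, 3)*((M(-1)*8)*1) = (-3 - 1*3)*(((5 - 3*(-1)²)*8)*1) = (-3 - 3)*(((5 - 3*1)*8)*1) = -6*(5 - 3)*8 = -6*2*8 = -96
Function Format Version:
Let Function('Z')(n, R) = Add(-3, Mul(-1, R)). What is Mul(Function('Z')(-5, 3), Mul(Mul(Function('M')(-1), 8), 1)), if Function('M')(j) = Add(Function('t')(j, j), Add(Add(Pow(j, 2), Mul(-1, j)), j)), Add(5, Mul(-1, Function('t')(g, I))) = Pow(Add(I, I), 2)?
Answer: -96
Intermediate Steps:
Function('t')(g, I) = Add(5, Mul(-4, Pow(I, 2))) (Function('t')(g, I) = Add(5, Mul(-1, Pow(Add(I, I), 2))) = Add(5, Mul(-1, Pow(Mul(2, I), 2))) = Add(5, Mul(-1, Mul(4, Pow(I, 2)))) = Add(5, Mul(-4, Pow(I, 2))))
Function('M')(j) = Add(5, Mul(-3, Pow(j, 2))) (Function('M')(j) = Add(Add(5, Mul(-4, Pow(j, 2))), Add(Add(Pow(j, 2), Mul(-1, j)), j)) = Add(Add(5, Mul(-4, Pow(j, 2))), Pow(j, 2)) = Add(5, Mul(-3, Pow(j, 2))))
Mul(Function('Z')(-5, 3), Mul(Mul(Function('M')(-1), 8), 1)) = Mul(Add(-3, Mul(-1, 3)), Mul(Mul(Add(5, Mul(-3, Pow(-1, 2))), 8), 1)) = Mul(Add(-3, -3), Mul(Mul(Add(5, Mul(-3, 1)), 8), 1)) = Mul(-6, Mul(Mul(Add(5, -3), 8), 1)) = Mul(-6, Mul(Mul(2, 8), 1)) = Mul(-6, Mul(16, 1)) = Mul(-6, 16) = -96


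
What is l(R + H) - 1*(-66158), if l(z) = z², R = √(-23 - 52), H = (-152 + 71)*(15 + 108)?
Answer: 99327452 - 99630*I*√3 ≈ 9.9327e+7 - 1.7256e+5*I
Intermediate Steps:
H = -9963 (H = -81*123 = -9963)
R = 5*I*√3 (R = √(-75) = 5*I*√3 ≈ 8.6602*I)
l(R + H) - 1*(-66158) = (5*I*√3 - 9963)² - 1*(-66158) = (-9963 + 5*I*√3)² + 66158 = 66158 + (-9963 + 5*I*√3)²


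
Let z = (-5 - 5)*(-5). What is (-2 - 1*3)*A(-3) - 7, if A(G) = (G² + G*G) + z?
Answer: -347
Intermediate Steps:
z = 50 (z = -10*(-5) = 50)
A(G) = 50 + 2*G² (A(G) = (G² + G*G) + 50 = (G² + G²) + 50 = 2*G² + 50 = 50 + 2*G²)
(-2 - 1*3)*A(-3) - 7 = (-2 - 1*3)*(50 + 2*(-3)²) - 7 = (-2 - 3)*(50 + 2*9) - 7 = -5*(50 + 18) - 7 = -5*68 - 7 = -340 - 7 = -347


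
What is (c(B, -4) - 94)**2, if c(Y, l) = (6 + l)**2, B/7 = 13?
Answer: 8100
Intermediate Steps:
B = 91 (B = 7*13 = 91)
(c(B, -4) - 94)**2 = ((6 - 4)**2 - 94)**2 = (2**2 - 94)**2 = (4 - 94)**2 = (-90)**2 = 8100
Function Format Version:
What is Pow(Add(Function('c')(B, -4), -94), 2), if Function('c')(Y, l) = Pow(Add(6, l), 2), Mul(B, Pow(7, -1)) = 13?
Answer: 8100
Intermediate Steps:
B = 91 (B = Mul(7, 13) = 91)
Pow(Add(Function('c')(B, -4), -94), 2) = Pow(Add(Pow(Add(6, -4), 2), -94), 2) = Pow(Add(Pow(2, 2), -94), 2) = Pow(Add(4, -94), 2) = Pow(-90, 2) = 8100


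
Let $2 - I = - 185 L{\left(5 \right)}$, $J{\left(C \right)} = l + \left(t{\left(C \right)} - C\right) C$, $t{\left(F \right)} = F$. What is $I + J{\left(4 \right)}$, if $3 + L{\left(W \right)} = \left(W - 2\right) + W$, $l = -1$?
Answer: $926$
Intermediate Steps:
$L{\left(W \right)} = -5 + 2 W$ ($L{\left(W \right)} = -3 + \left(\left(W - 2\right) + W\right) = -3 + \left(\left(-2 + W\right) + W\right) = -3 + \left(-2 + 2 W\right) = -5 + 2 W$)
$J{\left(C \right)} = -1$ ($J{\left(C \right)} = -1 + \left(C - C\right) C = -1 + 0 C = -1 + 0 = -1$)
$I = 927$ ($I = 2 - - 185 \left(-5 + 2 \cdot 5\right) = 2 - - 185 \left(-5 + 10\right) = 2 - \left(-185\right) 5 = 2 - -925 = 2 + 925 = 927$)
$I + J{\left(4 \right)} = 927 - 1 = 926$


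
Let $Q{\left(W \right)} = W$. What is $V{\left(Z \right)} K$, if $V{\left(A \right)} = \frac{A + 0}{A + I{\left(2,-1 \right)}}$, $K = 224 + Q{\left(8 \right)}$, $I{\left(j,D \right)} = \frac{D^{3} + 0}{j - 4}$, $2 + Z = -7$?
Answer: $\frac{4176}{17} \approx 245.65$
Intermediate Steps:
$Z = -9$ ($Z = -2 - 7 = -9$)
$I{\left(j,D \right)} = \frac{D^{3}}{-4 + j}$
$K = 232$ ($K = 224 + 8 = 232$)
$V{\left(A \right)} = \frac{A}{\frac{1}{2} + A}$ ($V{\left(A \right)} = \frac{A + 0}{A + \frac{\left(-1\right)^{3}}{-4 + 2}} = \frac{A}{A - \frac{1}{-2}} = \frac{A}{A - - \frac{1}{2}} = \frac{A}{A + \frac{1}{2}} = \frac{A}{\frac{1}{2} + A}$)
$V{\left(Z \right)} K = 2 \left(-9\right) \frac{1}{1 + 2 \left(-9\right)} 232 = 2 \left(-9\right) \frac{1}{1 - 18} \cdot 232 = 2 \left(-9\right) \frac{1}{-17} \cdot 232 = 2 \left(-9\right) \left(- \frac{1}{17}\right) 232 = \frac{18}{17} \cdot 232 = \frac{4176}{17}$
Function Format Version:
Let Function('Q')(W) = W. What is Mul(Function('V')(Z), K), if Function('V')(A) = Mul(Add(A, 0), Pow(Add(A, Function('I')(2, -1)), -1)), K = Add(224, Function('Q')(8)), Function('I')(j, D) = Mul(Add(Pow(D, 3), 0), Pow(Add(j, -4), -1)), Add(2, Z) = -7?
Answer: Rational(4176, 17) ≈ 245.65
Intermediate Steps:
Z = -9 (Z = Add(-2, -7) = -9)
Function('I')(j, D) = Mul(Pow(D, 3), Pow(Add(-4, j), -1))
K = 232 (K = Add(224, 8) = 232)
Function('V')(A) = Mul(A, Pow(Add(Rational(1, 2), A), -1)) (Function('V')(A) = Mul(Add(A, 0), Pow(Add(A, Mul(Pow(-1, 3), Pow(Add(-4, 2), -1))), -1)) = Mul(A, Pow(Add(A, Mul(-1, Pow(-2, -1))), -1)) = Mul(A, Pow(Add(A, Mul(-1, Rational(-1, 2))), -1)) = Mul(A, Pow(Add(A, Rational(1, 2)), -1)) = Mul(A, Pow(Add(Rational(1, 2), A), -1)))
Mul(Function('V')(Z), K) = Mul(Mul(2, -9, Pow(Add(1, Mul(2, -9)), -1)), 232) = Mul(Mul(2, -9, Pow(Add(1, -18), -1)), 232) = Mul(Mul(2, -9, Pow(-17, -1)), 232) = Mul(Mul(2, -9, Rational(-1, 17)), 232) = Mul(Rational(18, 17), 232) = Rational(4176, 17)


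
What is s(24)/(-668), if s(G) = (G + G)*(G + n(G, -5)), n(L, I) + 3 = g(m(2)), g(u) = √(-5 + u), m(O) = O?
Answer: -252/167 - 12*I*√3/167 ≈ -1.509 - 0.12446*I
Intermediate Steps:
n(L, I) = -3 + I*√3 (n(L, I) = -3 + √(-5 + 2) = -3 + √(-3) = -3 + I*√3)
s(G) = 2*G*(-3 + G + I*√3) (s(G) = (G + G)*(G + (-3 + I*√3)) = (2*G)*(-3 + G + I*√3) = 2*G*(-3 + G + I*√3))
s(24)/(-668) = (2*24*(-3 + 24 + I*√3))/(-668) = (2*24*(21 + I*√3))*(-1/668) = (1008 + 48*I*√3)*(-1/668) = -252/167 - 12*I*√3/167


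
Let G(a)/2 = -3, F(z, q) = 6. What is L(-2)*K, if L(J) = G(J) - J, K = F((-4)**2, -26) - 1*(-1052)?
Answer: -4232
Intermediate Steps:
K = 1058 (K = 6 - 1*(-1052) = 6 + 1052 = 1058)
G(a) = -6 (G(a) = 2*(-3) = -6)
L(J) = -6 - J
L(-2)*K = (-6 - 1*(-2))*1058 = (-6 + 2)*1058 = -4*1058 = -4232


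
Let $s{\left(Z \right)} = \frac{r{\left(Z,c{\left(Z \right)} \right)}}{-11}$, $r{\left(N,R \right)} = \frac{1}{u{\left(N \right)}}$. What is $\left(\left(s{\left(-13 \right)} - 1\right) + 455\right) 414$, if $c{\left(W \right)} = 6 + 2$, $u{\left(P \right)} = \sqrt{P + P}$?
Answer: $187956 + \frac{207 i \sqrt{26}}{143} \approx 1.8796 \cdot 10^{5} + 7.3811 i$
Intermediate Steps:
$u{\left(P \right)} = \sqrt{2} \sqrt{P}$ ($u{\left(P \right)} = \sqrt{2 P} = \sqrt{2} \sqrt{P}$)
$c{\left(W \right)} = 8$
$r{\left(N,R \right)} = \frac{\sqrt{2}}{2 \sqrt{N}}$ ($r{\left(N,R \right)} = \frac{1}{\sqrt{2} \sqrt{N}} = \frac{\sqrt{2}}{2 \sqrt{N}}$)
$s{\left(Z \right)} = - \frac{\sqrt{2}}{22 \sqrt{Z}}$ ($s{\left(Z \right)} = \frac{\frac{1}{2} \sqrt{2} \frac{1}{\sqrt{Z}}}{-11} = \frac{\sqrt{2}}{2 \sqrt{Z}} \left(- \frac{1}{11}\right) = - \frac{\sqrt{2}}{22 \sqrt{Z}}$)
$\left(\left(s{\left(-13 \right)} - 1\right) + 455\right) 414 = \left(\left(- \frac{\sqrt{2}}{22 i \sqrt{13}} - 1\right) + 455\right) 414 = \left(\left(- \frac{\sqrt{2} \left(- \frac{i \sqrt{13}}{13}\right)}{22} - 1\right) + 455\right) 414 = \left(\left(\frac{i \sqrt{26}}{286} - 1\right) + 455\right) 414 = \left(\left(-1 + \frac{i \sqrt{26}}{286}\right) + 455\right) 414 = \left(454 + \frac{i \sqrt{26}}{286}\right) 414 = 187956 + \frac{207 i \sqrt{26}}{143}$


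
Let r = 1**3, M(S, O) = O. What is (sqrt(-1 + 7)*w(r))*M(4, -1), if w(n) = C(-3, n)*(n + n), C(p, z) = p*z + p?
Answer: 12*sqrt(6) ≈ 29.394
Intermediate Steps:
r = 1
C(p, z) = p + p*z
w(n) = 2*n*(-3 - 3*n) (w(n) = (-3*(1 + n))*(n + n) = (-3 - 3*n)*(2*n) = 2*n*(-3 - 3*n))
(sqrt(-1 + 7)*w(r))*M(4, -1) = (sqrt(-1 + 7)*(6*1*(-1 - 1*1)))*(-1) = (sqrt(6)*(6*1*(-1 - 1)))*(-1) = (sqrt(6)*(6*1*(-2)))*(-1) = (sqrt(6)*(-12))*(-1) = -12*sqrt(6)*(-1) = 12*sqrt(6)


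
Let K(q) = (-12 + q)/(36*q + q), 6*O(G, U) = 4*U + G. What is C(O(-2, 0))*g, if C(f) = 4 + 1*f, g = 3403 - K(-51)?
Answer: 23545126/1887 ≈ 12478.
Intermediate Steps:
O(G, U) = G/6 + 2*U/3 (O(G, U) = (4*U + G)/6 = (G + 4*U)/6 = G/6 + 2*U/3)
K(q) = (-12 + q)/(37*q) (K(q) = (-12 + q)/((37*q)) = (-12 + q)*(1/(37*q)) = (-12 + q)/(37*q))
g = 2140466/629 (g = 3403 - (-12 - 51)/(37*(-51)) = 3403 - (-1)*(-63)/(37*51) = 3403 - 1*21/629 = 3403 - 21/629 = 2140466/629 ≈ 3403.0)
C(f) = 4 + f
C(O(-2, 0))*g = (4 + ((⅙)*(-2) + (⅔)*0))*(2140466/629) = (4 + (-⅓ + 0))*(2140466/629) = (4 - ⅓)*(2140466/629) = (11/3)*(2140466/629) = 23545126/1887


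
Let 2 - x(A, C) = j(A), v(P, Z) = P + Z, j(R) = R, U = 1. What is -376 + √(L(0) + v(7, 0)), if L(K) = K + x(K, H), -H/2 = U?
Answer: -373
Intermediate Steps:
H = -2 (H = -2*1 = -2)
x(A, C) = 2 - A
L(K) = 2 (L(K) = K + (2 - K) = 2)
-376 + √(L(0) + v(7, 0)) = -376 + √(2 + (7 + 0)) = -376 + √(2 + 7) = -376 + √9 = -376 + 3 = -373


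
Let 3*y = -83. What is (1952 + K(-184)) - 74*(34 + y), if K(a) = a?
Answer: 3898/3 ≈ 1299.3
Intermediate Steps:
y = -83/3 (y = (⅓)*(-83) = -83/3 ≈ -27.667)
(1952 + K(-184)) - 74*(34 + y) = (1952 - 184) - 74*(34 - 83/3) = 1768 - 74*19/3 = 1768 - 1406/3 = 3898/3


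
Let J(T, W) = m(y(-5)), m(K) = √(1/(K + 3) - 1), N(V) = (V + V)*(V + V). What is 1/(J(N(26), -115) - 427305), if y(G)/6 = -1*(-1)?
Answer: -3845745/1643306067233 - 6*I*√2/1643306067233 ≈ -2.3402e-6 - 5.1635e-12*I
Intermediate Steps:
y(G) = 6 (y(G) = 6*(-1*(-1)) = 6*1 = 6)
N(V) = 4*V² (N(V) = (2*V)*(2*V) = 4*V²)
m(K) = √(-1 + 1/(3 + K)) (m(K) = √(1/(3 + K) - 1) = √(-1 + 1/(3 + K)))
J(T, W) = 2*I*√2/3 (J(T, W) = √((-2 - 1*6)/(3 + 6)) = √((-2 - 6)/9) = √((⅑)*(-8)) = √(-8/9) = 2*I*√2/3)
1/(J(N(26), -115) - 427305) = 1/(2*I*√2/3 - 427305) = 1/(-427305 + 2*I*√2/3)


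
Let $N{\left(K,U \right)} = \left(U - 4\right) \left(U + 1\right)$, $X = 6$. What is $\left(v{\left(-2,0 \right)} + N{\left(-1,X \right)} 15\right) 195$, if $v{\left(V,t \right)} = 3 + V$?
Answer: $41145$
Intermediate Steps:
$N{\left(K,U \right)} = \left(1 + U\right) \left(-4 + U\right)$ ($N{\left(K,U \right)} = \left(-4 + U\right) \left(1 + U\right) = \left(1 + U\right) \left(-4 + U\right)$)
$\left(v{\left(-2,0 \right)} + N{\left(-1,X \right)} 15\right) 195 = \left(\left(3 - 2\right) + \left(-4 + 6^{2} - 18\right) 15\right) 195 = \left(1 + \left(-4 + 36 - 18\right) 15\right) 195 = \left(1 + 14 \cdot 15\right) 195 = \left(1 + 210\right) 195 = 211 \cdot 195 = 41145$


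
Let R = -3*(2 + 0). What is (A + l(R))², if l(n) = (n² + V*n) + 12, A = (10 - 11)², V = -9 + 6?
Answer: 4489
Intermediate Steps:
V = -3
A = 1 (A = (-1)² = 1)
R = -6 (R = -3*2 = -6)
l(n) = 12 + n² - 3*n (l(n) = (n² - 3*n) + 12 = 12 + n² - 3*n)
(A + l(R))² = (1 + (12 + (-6)² - 3*(-6)))² = (1 + (12 + 36 + 18))² = (1 + 66)² = 67² = 4489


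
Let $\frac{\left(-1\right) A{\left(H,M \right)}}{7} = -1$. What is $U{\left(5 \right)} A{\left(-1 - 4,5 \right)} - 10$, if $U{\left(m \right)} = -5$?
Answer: $-45$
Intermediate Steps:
$A{\left(H,M \right)} = 7$ ($A{\left(H,M \right)} = \left(-7\right) \left(-1\right) = 7$)
$U{\left(5 \right)} A{\left(-1 - 4,5 \right)} - 10 = \left(-5\right) 7 - 10 = -35 - 10 = -45$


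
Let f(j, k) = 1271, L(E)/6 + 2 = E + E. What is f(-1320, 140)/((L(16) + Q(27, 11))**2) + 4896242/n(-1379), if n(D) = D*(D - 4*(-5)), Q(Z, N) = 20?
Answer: 198231611531/74962440000 ≈ 2.6444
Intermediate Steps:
L(E) = -12 + 12*E (L(E) = -12 + 6*(E + E) = -12 + 6*(2*E) = -12 + 12*E)
n(D) = D*(20 + D) (n(D) = D*(D + 20) = D*(20 + D))
f(-1320, 140)/((L(16) + Q(27, 11))**2) + 4896242/n(-1379) = 1271/(((-12 + 12*16) + 20)**2) + 4896242/((-1379*(20 - 1379))) = 1271/(((-12 + 192) + 20)**2) + 4896242/((-1379*(-1359))) = 1271/((180 + 20)**2) + 4896242/1874061 = 1271/(200**2) + 4896242*(1/1874061) = 1271/40000 + 4896242/1874061 = 198231611531/74962440000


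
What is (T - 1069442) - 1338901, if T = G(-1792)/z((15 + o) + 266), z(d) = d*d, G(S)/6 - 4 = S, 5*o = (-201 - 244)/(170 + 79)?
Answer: -1470056985360741/610401800 ≈ -2.4083e+6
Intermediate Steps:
o = -89/249 (o = ((-201 - 244)/(170 + 79))/5 = (-445/249)/5 = (-445*1/249)/5 = (⅕)*(-445/249) = -89/249 ≈ -0.35743)
G(S) = 24 + 6*S
z(d) = d²
T = -83143341/610401800 (T = (24 + 6*(-1792))/(((15 - 89/249) + 266)²) = (24 - 10752)/((3646/249 + 266)²) = -10728/((69880/249)²) = -10728/4883214400/62001 = -10728*62001/4883214400 = -83143341/610401800 ≈ -0.13621)
(T - 1069442) - 1338901 = (-83143341/610401800 - 1069442) - 1338901 = -652789404938941/610401800 - 1338901 = -1470056985360741/610401800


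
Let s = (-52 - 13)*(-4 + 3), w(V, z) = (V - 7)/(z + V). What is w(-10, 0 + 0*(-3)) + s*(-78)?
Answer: -50683/10 ≈ -5068.3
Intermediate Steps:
w(V, z) = (-7 + V)/(V + z)
s = 65 (s = -65*(-1) = 65)
w(-10, 0 + 0*(-3)) + s*(-78) = (-7 - 10)/(-10 + (0 + 0*(-3))) + 65*(-78) = -17/(-10 + (0 + 0)) - 5070 = -17/(-10 + 0) - 5070 = -17/(-10) - 5070 = -⅒*(-17) - 5070 = 17/10 - 5070 = -50683/10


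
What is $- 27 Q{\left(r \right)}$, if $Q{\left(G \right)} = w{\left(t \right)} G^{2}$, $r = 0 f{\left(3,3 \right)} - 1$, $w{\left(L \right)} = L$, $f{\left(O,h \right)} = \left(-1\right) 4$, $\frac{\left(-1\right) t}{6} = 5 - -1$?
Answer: $972$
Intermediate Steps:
$t = -36$ ($t = - 6 \left(5 - -1\right) = - 6 \left(5 + 1\right) = \left(-6\right) 6 = -36$)
$f{\left(O,h \right)} = -4$
$r = -1$ ($r = 0 \left(-4\right) - 1 = 0 - 1 = -1$)
$Q{\left(G \right)} = - 36 G^{2}$
$- 27 Q{\left(r \right)} = - 27 \left(- 36 \left(-1\right)^{2}\right) = - 27 \left(\left(-36\right) 1\right) = \left(-27\right) \left(-36\right) = 972$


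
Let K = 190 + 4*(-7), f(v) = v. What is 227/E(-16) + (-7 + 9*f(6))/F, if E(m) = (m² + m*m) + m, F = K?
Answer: 30043/40176 ≈ 0.74778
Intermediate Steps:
K = 162 (K = 190 - 28 = 162)
F = 162
E(m) = m + 2*m² (E(m) = (m² + m²) + m = 2*m² + m = m + 2*m²)
227/E(-16) + (-7 + 9*f(6))/F = 227/((-16*(1 + 2*(-16)))) + (-7 + 9*6)/162 = 227/((-16*(1 - 32))) + (-7 + 54)*(1/162) = 227/((-16*(-31))) + 47*(1/162) = 227/496 + 47/162 = 30043/40176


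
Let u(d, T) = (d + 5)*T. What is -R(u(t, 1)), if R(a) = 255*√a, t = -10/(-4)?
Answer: -255*√30/2 ≈ -698.35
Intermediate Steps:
t = 5/2 (t = -10*(-¼) = 5/2 ≈ 2.5000)
u(d, T) = T*(5 + d) (u(d, T) = (5 + d)*T = T*(5 + d))
-R(u(t, 1)) = -255*√(1*(5 + 5/2)) = -255*√(1*(15/2)) = -255*√(15/2) = -255*√30/2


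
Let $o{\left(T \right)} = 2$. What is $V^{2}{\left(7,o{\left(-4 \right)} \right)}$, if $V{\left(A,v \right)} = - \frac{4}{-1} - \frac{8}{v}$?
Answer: $0$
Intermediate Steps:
$V{\left(A,v \right)} = 4 - \frac{8}{v}$ ($V{\left(A,v \right)} = \left(-4\right) \left(-1\right) - \frac{8}{v} = 4 - \frac{8}{v}$)
$V^{2}{\left(7,o{\left(-4 \right)} \right)} = \left(4 - \frac{8}{2}\right)^{2} = \left(4 - 4\right)^{2} = 0^{2} = 0$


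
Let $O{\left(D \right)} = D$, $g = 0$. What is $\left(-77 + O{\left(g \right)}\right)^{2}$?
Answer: $5929$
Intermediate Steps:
$\left(-77 + O{\left(g \right)}\right)^{2} = \left(-77 + 0\right)^{2} = \left(-77\right)^{2} = 5929$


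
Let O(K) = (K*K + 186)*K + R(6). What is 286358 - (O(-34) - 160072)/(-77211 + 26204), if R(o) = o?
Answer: 14606056812/51007 ≈ 2.8635e+5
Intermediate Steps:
O(K) = 6 + K*(186 + K²) (O(K) = (K*K + 186)*K + 6 = (K² + 186)*K + 6 = (186 + K²)*K + 6 = K*(186 + K²) + 6 = 6 + K*(186 + K²))
286358 - (O(-34) - 160072)/(-77211 + 26204) = 286358 - ((6 + (-34)³ + 186*(-34)) - 160072)/(-77211 + 26204) = 286358 - ((6 - 39304 - 6324) - 160072)/(-51007) = 286358 - (-45622 - 160072)*(-1)/51007 = 286358 - (-205694)*(-1)/51007 = 286358 - 1*205694/51007 = 286358 - 205694/51007 = 14606056812/51007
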